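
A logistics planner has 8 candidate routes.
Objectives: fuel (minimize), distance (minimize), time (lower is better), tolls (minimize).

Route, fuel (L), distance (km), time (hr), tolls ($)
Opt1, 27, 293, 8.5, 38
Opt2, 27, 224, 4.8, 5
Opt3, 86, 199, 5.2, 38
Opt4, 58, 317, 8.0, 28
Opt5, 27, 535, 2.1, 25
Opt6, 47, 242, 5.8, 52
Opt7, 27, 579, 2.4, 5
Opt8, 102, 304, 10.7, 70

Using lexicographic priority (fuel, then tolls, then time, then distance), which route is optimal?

First minimize fuel: best is 27, kept {Opt1, Opt2, Opt5, Opt7}.
Then minimize tolls: best is 5, kept {Opt2, Opt7}.
Then minimize time: best is 2.4, kept {Opt7}.

Opt7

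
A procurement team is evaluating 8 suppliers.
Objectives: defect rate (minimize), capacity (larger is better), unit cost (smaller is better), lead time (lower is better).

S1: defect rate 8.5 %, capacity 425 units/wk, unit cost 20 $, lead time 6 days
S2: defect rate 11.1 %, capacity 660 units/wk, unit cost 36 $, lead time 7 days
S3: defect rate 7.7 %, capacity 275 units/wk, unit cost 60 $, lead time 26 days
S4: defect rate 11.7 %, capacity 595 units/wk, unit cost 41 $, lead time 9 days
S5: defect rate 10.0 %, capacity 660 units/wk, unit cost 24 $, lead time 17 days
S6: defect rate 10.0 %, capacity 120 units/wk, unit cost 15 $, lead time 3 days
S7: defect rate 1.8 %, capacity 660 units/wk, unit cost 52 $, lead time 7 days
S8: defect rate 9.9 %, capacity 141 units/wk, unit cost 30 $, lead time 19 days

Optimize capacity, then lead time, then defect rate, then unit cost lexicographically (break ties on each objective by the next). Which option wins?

S7

First maximize capacity: best is 660, kept {S2, S5, S7}.
Then minimize lead time: best is 7, kept {S2, S7}.
Then minimize defect rate: best is 1.8, kept {S7}.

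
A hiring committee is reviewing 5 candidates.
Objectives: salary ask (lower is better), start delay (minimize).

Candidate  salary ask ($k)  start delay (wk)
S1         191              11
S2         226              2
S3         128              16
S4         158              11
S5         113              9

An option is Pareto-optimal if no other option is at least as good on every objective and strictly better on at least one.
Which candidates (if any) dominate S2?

S1: worse on start delay (11 vs 2).
S3: worse on start delay (16 vs 2).
S4: worse on start delay (11 vs 2).
S5: worse on start delay (9 vs 2).
No option dominates S2.

none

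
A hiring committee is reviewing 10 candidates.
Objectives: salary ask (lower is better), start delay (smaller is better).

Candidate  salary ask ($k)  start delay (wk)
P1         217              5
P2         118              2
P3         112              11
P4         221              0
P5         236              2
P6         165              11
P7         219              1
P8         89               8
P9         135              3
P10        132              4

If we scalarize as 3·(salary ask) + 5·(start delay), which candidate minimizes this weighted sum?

P1: 3·217 + 5·5 = 676
P2: 3·118 + 5·2 = 364
P3: 3·112 + 5·11 = 391
P4: 3·221 + 5·0 = 663
P5: 3·236 + 5·2 = 718
P6: 3·165 + 5·11 = 550
P7: 3·219 + 5·1 = 662
P8: 3·89 + 5·8 = 307
P9: 3·135 + 5·3 = 420
P10: 3·132 + 5·4 = 416
Lowest: P8 at 307.

P8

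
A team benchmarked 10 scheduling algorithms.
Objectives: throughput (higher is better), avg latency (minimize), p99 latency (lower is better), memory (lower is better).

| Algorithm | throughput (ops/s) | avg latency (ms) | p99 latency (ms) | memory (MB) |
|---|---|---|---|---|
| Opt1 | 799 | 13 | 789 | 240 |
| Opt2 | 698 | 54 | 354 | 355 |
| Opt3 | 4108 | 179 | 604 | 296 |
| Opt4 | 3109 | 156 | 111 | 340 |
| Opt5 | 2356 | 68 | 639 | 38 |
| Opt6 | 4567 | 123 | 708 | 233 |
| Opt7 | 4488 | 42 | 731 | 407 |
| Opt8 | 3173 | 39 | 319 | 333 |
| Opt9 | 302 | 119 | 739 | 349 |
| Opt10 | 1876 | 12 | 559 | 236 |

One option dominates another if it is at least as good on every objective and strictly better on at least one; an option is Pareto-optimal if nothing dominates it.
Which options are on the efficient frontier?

Opt3, Opt4, Opt5, Opt6, Opt7, Opt8, Opt10

Opt1: dominated by Opt10 (throughput 1876≥799, avg latency 12≤13, p99 latency 559≤789, memory 236≤240).
Opt2: dominated by Opt8 (throughput 3173≥698, avg latency 39≤54, p99 latency 319≤354, memory 333≤355).
Opt3: not dominated.
Opt4: not dominated (best p99 latency).
Opt5: not dominated (best memory).
Opt6: not dominated (best throughput).
Opt7: not dominated.
Opt8: not dominated.
Opt9: dominated by Opt5 (throughput 2356≥302, avg latency 68≤119, p99 latency 639≤739, memory 38≤349).
Opt10: not dominated (best avg latency).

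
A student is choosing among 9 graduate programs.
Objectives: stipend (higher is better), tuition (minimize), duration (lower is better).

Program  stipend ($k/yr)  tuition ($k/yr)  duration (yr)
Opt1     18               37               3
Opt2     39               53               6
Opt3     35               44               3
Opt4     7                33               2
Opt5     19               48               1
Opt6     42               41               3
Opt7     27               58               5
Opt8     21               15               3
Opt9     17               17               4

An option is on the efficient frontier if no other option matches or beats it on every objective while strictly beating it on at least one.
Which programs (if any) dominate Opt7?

Opt3, Opt6

Opt3: stipend 35≥27, tuition 44≤58, duration 3≤5 — dominates Opt7.
Opt6: stipend 42≥27, tuition 41≤58, duration 3≤5 — dominates Opt7.
Others (Opt1, Opt2, Opt4, Opt5, Opt8, Opt9) are each worse than Opt7 on at least one objective.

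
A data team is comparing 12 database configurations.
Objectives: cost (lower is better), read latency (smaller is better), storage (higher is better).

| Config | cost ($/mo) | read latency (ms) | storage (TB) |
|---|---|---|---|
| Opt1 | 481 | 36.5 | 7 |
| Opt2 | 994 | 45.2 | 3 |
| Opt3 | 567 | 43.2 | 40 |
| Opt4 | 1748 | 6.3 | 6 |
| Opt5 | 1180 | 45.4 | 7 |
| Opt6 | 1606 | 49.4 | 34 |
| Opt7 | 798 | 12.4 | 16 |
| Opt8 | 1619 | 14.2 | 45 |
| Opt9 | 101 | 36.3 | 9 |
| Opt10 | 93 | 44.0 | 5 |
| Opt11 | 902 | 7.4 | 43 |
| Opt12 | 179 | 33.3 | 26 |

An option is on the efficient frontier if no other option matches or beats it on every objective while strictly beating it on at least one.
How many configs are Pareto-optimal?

8

Opt1: dominated by Opt9 (cost 101≤481, read latency 36.3≤36.5, storage 9≥7).
Opt2: dominated by Opt1 (cost 481≤994, read latency 36.5≤45.2, storage 7≥3).
Opt3: not dominated.
Opt4: not dominated (best read latency).
Opt5: dominated by Opt1 (cost 481≤1180, read latency 36.5≤45.4, storage 7≥7).
Opt6: dominated by Opt3 (cost 567≤1606, read latency 43.2≤49.4, storage 40≥34).
Opt7: not dominated.
Opt8: not dominated (best storage).
Opt9: not dominated.
Opt10: not dominated (best cost).
Opt11: not dominated.
Opt12: not dominated.
Pareto-optimal: Opt3, Opt4, Opt7, Opt8, Opt9, Opt10, Opt11, Opt12 → 8.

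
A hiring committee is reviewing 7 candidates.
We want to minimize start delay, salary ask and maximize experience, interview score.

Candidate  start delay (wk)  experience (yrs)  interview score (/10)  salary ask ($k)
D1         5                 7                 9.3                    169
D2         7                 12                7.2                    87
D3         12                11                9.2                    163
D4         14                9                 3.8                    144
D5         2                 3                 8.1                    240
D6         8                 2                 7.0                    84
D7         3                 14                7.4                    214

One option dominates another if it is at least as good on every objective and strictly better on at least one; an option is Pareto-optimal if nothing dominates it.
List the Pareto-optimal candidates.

D1: not dominated (best interview score).
D2: not dominated.
D3: not dominated.
D4: dominated by D2 (start delay 7≤14, experience 12≥9, interview score 7.2≥3.8, salary ask 87≤144).
D5: not dominated (best start delay).
D6: not dominated (best salary ask).
D7: not dominated (best experience).

D1, D2, D3, D5, D6, D7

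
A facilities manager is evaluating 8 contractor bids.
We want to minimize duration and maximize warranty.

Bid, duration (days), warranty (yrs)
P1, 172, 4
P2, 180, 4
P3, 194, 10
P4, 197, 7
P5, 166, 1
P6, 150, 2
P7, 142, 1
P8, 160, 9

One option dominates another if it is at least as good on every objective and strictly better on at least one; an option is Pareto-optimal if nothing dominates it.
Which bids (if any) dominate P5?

P6: duration 150≤166, warranty 2≥1 — dominates P5.
P7: duration 142≤166, warranty 1≥1 — dominates P5.
P8: duration 160≤166, warranty 9≥1 — dominates P5.
Others (P1, P2, P3, P4) are each worse than P5 on at least one objective.

P6, P7, P8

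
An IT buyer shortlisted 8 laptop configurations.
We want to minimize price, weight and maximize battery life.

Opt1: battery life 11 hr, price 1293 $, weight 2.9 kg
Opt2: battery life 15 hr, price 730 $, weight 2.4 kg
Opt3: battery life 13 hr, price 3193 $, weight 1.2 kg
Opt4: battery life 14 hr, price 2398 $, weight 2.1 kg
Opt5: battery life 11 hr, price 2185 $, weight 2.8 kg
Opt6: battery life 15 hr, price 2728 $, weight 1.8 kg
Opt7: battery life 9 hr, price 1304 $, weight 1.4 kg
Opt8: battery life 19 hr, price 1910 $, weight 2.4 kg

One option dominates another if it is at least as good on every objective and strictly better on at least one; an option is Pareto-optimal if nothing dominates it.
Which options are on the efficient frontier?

Opt1: dominated by Opt2 (battery life 15≥11, price 730≤1293, weight 2.4≤2.9).
Opt2: not dominated (best price).
Opt3: not dominated (best weight).
Opt4: not dominated.
Opt5: dominated by Opt2 (battery life 15≥11, price 730≤2185, weight 2.4≤2.8).
Opt6: not dominated.
Opt7: not dominated.
Opt8: not dominated (best battery life).

Opt2, Opt3, Opt4, Opt6, Opt7, Opt8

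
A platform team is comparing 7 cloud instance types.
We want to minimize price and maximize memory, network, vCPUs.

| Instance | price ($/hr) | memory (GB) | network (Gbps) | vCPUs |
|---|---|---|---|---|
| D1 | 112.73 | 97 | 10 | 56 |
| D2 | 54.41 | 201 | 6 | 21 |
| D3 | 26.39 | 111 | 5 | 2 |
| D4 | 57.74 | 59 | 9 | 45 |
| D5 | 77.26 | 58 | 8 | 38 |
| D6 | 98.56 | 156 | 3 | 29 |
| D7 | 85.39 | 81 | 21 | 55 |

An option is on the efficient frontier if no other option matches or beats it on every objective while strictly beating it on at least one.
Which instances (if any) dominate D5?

D4

D4: price 57.74≤77.26, memory 59≥58, network 9≥8, vCPUs 45≥38 — dominates D5.
Others (D1, D2, D3, D6, D7) are each worse than D5 on at least one objective.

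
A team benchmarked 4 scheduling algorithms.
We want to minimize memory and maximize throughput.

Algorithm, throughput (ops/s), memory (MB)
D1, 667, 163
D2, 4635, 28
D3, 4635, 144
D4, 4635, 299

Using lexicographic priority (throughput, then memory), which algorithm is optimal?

First maximize throughput: best is 4635, kept {D2, D3, D4}.
Then minimize memory: best is 28, kept {D2}.

D2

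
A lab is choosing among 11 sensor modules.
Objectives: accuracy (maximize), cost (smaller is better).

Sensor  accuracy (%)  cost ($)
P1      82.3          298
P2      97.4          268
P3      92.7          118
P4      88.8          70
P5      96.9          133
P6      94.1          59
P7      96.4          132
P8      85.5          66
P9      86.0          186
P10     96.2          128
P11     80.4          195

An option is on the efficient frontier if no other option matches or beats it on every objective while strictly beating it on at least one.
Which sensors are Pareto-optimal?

P2, P5, P6, P7, P10

P1: dominated by P2 (accuracy 97.4≥82.3, cost 268≤298).
P2: not dominated (best accuracy).
P3: dominated by P6 (accuracy 94.1≥92.7, cost 59≤118).
P4: dominated by P6 (accuracy 94.1≥88.8, cost 59≤70).
P5: not dominated.
P6: not dominated (best cost).
P7: not dominated.
P8: dominated by P6 (accuracy 94.1≥85.5, cost 59≤66).
P9: dominated by P3 (accuracy 92.7≥86.0, cost 118≤186).
P10: not dominated.
P11: dominated by P3 (accuracy 92.7≥80.4, cost 118≤195).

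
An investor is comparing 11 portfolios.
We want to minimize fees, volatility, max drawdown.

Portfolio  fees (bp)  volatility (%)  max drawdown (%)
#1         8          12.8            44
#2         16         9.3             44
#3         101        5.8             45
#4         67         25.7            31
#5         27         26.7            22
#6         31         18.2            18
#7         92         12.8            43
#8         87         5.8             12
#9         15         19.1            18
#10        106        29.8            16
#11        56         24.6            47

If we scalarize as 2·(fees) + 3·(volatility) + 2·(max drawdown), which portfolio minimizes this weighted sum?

#9

#1: 2·8 + 3·12.8 + 2·44 = 142.4
#2: 2·16 + 3·9.3 + 2·44 = 147.9
#3: 2·101 + 3·5.8 + 2·45 = 309.4
#4: 2·67 + 3·25.7 + 2·31 = 273.1
#5: 2·27 + 3·26.7 + 2·22 = 178.1
#6: 2·31 + 3·18.2 + 2·18 = 152.6
#7: 2·92 + 3·12.8 + 2·43 = 308.4
#8: 2·87 + 3·5.8 + 2·12 = 215.4
#9: 2·15 + 3·19.1 + 2·18 = 123.3
#10: 2·106 + 3·29.8 + 2·16 = 333.4
#11: 2·56 + 3·24.6 + 2·47 = 279.8
Lowest: #9 at 123.3.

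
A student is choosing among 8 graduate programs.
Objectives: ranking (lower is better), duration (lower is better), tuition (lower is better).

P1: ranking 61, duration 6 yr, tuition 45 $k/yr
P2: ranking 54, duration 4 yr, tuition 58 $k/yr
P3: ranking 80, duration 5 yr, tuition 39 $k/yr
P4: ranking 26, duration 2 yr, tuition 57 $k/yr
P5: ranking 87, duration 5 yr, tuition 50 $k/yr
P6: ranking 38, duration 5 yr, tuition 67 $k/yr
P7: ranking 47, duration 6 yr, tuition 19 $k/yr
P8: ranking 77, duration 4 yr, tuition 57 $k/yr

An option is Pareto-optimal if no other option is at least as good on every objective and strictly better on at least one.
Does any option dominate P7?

P1: worse on ranking (61 vs 47).
P2: worse on ranking (54 vs 47).
P3: worse on ranking (80 vs 47).
P4: worse on tuition (57 vs 19).
P5: worse on ranking (87 vs 47).
P6: worse on tuition (67 vs 19).
P8: worse on ranking (77 vs 47).
No option is at least as good as P7 on every objective and strictly better on one.

No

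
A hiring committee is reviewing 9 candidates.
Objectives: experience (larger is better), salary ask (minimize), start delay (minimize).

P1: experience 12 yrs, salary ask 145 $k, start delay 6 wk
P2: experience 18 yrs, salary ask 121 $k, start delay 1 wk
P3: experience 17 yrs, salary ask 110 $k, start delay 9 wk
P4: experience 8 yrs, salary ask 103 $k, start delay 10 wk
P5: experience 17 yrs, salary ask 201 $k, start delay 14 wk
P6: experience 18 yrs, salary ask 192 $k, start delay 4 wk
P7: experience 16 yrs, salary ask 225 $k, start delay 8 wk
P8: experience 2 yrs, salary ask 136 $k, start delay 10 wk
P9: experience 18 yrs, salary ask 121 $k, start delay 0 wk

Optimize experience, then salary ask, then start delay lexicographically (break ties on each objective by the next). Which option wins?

P9

First maximize experience: best is 18, kept {P2, P6, P9}.
Then minimize salary ask: best is 121, kept {P2, P9}.
Then minimize start delay: best is 0, kept {P9}.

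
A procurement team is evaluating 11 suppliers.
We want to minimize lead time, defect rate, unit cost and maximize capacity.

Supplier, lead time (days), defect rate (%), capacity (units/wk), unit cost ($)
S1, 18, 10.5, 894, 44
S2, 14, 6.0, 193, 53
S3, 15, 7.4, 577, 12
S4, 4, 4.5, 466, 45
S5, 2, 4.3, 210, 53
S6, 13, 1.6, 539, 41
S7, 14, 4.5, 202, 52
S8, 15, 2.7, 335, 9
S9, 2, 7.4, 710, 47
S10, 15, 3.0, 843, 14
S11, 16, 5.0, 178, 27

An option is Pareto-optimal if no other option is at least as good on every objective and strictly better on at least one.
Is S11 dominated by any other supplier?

Yes

S8 vs S11: lead time 15≤16, defect rate 2.7≤5.0, capacity 335≥178, unit cost 9≤27 — S8 is at least as good on every objective and strictly better on at least one, so S8 dominates S11.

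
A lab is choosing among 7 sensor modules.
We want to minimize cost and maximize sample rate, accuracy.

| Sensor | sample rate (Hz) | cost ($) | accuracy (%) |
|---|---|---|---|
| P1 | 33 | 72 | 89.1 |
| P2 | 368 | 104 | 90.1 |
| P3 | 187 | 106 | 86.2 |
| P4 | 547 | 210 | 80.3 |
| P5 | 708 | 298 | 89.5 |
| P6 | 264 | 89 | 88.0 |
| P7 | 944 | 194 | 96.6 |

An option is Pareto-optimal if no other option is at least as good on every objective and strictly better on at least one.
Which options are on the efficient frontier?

P1, P2, P6, P7

P1: not dominated (best cost).
P2: not dominated.
P3: dominated by P2 (sample rate 368≥187, cost 104≤106, accuracy 90.1≥86.2).
P4: dominated by P7 (sample rate 944≥547, cost 194≤210, accuracy 96.6≥80.3).
P5: dominated by P7 (sample rate 944≥708, cost 194≤298, accuracy 96.6≥89.5).
P6: not dominated.
P7: not dominated (best sample rate).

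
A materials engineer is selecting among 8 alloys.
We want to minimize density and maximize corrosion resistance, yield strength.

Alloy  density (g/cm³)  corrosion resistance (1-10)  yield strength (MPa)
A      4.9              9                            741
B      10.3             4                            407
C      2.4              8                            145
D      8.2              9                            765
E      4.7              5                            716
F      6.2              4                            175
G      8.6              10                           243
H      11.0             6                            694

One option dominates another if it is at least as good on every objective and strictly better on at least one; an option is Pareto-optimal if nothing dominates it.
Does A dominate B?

Yes

A vs B: density 4.9≤10.3, corrosion resistance 9≥4, yield strength 741≥407 — A is at least as good on every objective with at least one strict improvement.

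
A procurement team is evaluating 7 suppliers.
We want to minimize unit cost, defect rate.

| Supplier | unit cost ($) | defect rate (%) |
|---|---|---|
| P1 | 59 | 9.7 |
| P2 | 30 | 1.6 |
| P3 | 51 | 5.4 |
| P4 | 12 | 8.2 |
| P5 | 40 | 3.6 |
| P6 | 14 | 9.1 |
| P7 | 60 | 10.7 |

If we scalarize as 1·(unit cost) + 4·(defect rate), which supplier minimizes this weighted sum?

P2

P1: 1·59 + 4·9.7 = 97.8
P2: 1·30 + 4·1.6 = 36.4
P3: 1·51 + 4·5.4 = 72.6
P4: 1·12 + 4·8.2 = 44.8
P5: 1·40 + 4·3.6 = 54.4
P6: 1·14 + 4·9.1 = 50.4
P7: 1·60 + 4·10.7 = 102.8
Lowest: P2 at 36.4.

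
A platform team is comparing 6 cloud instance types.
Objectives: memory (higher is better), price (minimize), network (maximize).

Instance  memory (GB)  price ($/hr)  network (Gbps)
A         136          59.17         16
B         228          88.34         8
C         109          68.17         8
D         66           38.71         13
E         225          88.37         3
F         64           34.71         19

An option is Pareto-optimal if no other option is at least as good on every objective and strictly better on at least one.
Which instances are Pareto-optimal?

A, B, D, F

A: not dominated.
B: not dominated (best memory).
C: dominated by A (memory 136≥109, price 59.17≤68.17, network 16≥8).
D: not dominated.
E: dominated by B (memory 228≥225, price 88.34≤88.37, network 8≥3).
F: not dominated (best price).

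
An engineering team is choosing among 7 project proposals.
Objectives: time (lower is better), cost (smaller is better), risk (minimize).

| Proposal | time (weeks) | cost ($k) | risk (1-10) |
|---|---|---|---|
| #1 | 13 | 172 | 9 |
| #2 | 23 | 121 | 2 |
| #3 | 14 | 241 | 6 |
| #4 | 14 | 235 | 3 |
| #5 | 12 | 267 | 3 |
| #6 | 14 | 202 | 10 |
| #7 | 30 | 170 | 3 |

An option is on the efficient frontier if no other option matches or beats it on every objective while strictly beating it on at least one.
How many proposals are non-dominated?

4

#1: not dominated.
#2: not dominated (best cost).
#3: dominated by #4 (time 14≤14, cost 235≤241, risk 3≤6).
#4: not dominated.
#5: not dominated (best time).
#6: dominated by #1 (time 13≤14, cost 172≤202, risk 9≤10).
#7: dominated by #2 (time 23≤30, cost 121≤170, risk 2≤3).
Pareto-optimal: #1, #2, #4, #5 → 4.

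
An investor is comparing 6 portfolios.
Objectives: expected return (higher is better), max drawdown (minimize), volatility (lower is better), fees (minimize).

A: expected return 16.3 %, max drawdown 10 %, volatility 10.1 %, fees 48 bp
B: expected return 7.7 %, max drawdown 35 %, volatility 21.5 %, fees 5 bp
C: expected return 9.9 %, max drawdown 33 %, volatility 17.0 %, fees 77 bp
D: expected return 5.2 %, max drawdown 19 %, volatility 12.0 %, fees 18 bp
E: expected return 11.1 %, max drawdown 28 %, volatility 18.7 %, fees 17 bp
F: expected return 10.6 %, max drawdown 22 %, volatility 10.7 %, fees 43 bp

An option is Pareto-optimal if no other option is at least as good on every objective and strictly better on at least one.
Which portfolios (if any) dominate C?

A, F

A: expected return 16.3≥9.9, max drawdown 10≤33, volatility 10.1≤17.0, fees 48≤77 — dominates C.
F: expected return 10.6≥9.9, max drawdown 22≤33, volatility 10.7≤17.0, fees 43≤77 — dominates C.
Others (B, D, E) are each worse than C on at least one objective.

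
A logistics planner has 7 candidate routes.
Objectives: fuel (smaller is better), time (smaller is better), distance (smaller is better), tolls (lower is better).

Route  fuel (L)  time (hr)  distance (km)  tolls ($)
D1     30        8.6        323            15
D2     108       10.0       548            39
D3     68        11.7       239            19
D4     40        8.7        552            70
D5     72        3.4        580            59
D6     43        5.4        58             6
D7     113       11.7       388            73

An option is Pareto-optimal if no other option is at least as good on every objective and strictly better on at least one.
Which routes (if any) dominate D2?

D1: fuel 30≤108, time 8.6≤10.0, distance 323≤548, tolls 15≤39 — dominates D2.
D6: fuel 43≤108, time 5.4≤10.0, distance 58≤548, tolls 6≤39 — dominates D2.
Others (D3, D4, D5, D7) are each worse than D2 on at least one objective.

D1, D6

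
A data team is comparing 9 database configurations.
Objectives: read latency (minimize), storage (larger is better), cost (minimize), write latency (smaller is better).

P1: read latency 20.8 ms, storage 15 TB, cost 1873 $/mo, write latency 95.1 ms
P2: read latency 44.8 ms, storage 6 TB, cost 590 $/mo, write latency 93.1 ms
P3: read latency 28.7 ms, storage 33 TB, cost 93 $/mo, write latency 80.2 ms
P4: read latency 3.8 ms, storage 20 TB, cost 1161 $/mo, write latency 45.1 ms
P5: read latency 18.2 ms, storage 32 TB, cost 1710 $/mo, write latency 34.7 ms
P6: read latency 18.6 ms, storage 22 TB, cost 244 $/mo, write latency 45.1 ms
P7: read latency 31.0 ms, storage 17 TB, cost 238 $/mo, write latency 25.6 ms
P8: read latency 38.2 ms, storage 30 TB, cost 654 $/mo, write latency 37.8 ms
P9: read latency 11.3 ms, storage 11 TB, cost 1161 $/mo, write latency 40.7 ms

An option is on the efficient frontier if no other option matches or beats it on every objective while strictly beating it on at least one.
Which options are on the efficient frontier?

P1: dominated by P4 (read latency 3.8≤20.8, storage 20≥15, cost 1161≤1873, write latency 45.1≤95.1).
P2: dominated by P3 (read latency 28.7≤44.8, storage 33≥6, cost 93≤590, write latency 80.2≤93.1).
P3: not dominated (best storage).
P4: not dominated (best read latency).
P5: not dominated.
P6: not dominated.
P7: not dominated (best write latency).
P8: not dominated.
P9: not dominated.

P3, P4, P5, P6, P7, P8, P9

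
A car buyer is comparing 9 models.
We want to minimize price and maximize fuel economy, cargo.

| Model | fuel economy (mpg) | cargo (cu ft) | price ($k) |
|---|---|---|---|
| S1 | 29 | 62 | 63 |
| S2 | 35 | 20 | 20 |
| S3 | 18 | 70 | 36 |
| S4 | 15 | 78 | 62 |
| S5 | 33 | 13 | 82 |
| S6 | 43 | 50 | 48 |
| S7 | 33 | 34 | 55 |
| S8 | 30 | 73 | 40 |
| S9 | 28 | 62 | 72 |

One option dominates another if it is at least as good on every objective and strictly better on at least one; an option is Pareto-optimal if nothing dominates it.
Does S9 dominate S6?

No

S9 vs S6: S9 is worse on fuel economy (28 vs 43), so it does not dominate S6.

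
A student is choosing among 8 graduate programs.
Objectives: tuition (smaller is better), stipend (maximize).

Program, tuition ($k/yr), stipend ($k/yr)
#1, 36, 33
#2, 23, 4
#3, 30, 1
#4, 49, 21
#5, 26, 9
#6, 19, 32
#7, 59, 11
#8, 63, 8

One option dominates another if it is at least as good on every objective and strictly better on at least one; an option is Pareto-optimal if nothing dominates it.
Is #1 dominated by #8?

#8 vs #1: #8 is worse on tuition (63 vs 36), so it does not dominate #1.

No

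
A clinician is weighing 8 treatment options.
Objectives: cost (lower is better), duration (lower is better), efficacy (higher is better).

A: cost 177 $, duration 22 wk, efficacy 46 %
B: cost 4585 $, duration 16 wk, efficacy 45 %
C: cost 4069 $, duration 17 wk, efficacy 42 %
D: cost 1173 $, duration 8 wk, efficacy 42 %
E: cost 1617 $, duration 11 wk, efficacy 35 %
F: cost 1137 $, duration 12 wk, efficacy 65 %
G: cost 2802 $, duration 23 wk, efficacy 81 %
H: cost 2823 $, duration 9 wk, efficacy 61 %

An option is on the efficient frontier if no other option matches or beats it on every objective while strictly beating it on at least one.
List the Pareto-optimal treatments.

A: not dominated (best cost).
B: dominated by F (cost 1137≤4585, duration 12≤16, efficacy 65≥45).
C: dominated by D (cost 1173≤4069, duration 8≤17, efficacy 42≥42).
D: not dominated (best duration).
E: dominated by D (cost 1173≤1617, duration 8≤11, efficacy 42≥35).
F: not dominated.
G: not dominated (best efficacy).
H: not dominated.

A, D, F, G, H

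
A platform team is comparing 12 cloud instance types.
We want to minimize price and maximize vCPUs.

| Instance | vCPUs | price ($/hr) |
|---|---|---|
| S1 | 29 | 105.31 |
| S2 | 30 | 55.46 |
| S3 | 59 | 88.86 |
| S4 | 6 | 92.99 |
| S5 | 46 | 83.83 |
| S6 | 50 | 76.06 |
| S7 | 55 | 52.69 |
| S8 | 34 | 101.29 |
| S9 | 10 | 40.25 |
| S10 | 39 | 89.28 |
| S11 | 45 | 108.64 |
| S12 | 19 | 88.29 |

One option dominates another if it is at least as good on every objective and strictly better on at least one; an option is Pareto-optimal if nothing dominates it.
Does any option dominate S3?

No

S1: worse on vCPUs (29 vs 59).
S2: worse on vCPUs (30 vs 59).
S4: worse on vCPUs (6 vs 59).
S5: worse on vCPUs (46 vs 59).
S6: worse on vCPUs (50 vs 59).
S7: worse on vCPUs (55 vs 59).
S8: worse on vCPUs (34 vs 59).
S9: worse on vCPUs (10 vs 59).
S10: worse on vCPUs (39 vs 59).
S11: worse on vCPUs (45 vs 59).
S12: worse on vCPUs (19 vs 59).
No option is at least as good as S3 on every objective and strictly better on one.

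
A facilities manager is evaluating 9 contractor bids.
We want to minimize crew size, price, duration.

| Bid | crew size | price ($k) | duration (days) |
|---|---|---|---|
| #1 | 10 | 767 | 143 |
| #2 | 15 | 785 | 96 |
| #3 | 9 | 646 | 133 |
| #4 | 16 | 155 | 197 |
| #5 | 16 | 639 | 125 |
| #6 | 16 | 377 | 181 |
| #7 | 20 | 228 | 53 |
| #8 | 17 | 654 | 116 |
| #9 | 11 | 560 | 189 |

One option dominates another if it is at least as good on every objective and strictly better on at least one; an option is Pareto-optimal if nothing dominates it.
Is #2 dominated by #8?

#8 vs #2: #8 is worse on crew size (17 vs 15), so it does not dominate #2.

No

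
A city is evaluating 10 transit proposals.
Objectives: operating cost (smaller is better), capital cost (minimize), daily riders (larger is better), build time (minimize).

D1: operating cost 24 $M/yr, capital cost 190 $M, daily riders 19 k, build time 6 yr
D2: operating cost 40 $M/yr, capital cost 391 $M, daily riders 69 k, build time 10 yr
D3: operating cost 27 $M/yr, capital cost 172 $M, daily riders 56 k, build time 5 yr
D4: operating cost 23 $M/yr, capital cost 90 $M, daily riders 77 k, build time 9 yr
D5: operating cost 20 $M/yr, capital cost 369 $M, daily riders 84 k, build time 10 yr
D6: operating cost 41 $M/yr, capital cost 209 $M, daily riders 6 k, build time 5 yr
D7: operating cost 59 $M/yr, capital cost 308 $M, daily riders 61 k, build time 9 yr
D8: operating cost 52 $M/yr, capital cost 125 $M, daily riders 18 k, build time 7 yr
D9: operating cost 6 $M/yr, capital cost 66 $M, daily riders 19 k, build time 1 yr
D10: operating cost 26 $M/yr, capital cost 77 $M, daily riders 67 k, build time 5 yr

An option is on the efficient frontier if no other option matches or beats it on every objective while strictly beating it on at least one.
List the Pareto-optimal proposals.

D4, D5, D9, D10

D1: dominated by D9 (operating cost 6≤24, capital cost 66≤190, daily riders 19≥19, build time 1≤6).
D2: dominated by D4 (operating cost 23≤40, capital cost 90≤391, daily riders 77≥69, build time 9≤10).
D3: dominated by D10 (operating cost 26≤27, capital cost 77≤172, daily riders 67≥56, build time 5≤5).
D4: not dominated.
D5: not dominated (best daily riders).
D6: dominated by D3 (operating cost 27≤41, capital cost 172≤209, daily riders 56≥6, build time 5≤5).
D7: dominated by D4 (operating cost 23≤59, capital cost 90≤308, daily riders 77≥61, build time 9≤9).
D8: dominated by D9 (operating cost 6≤52, capital cost 66≤125, daily riders 19≥18, build time 1≤7).
D9: not dominated (best operating cost).
D10: not dominated.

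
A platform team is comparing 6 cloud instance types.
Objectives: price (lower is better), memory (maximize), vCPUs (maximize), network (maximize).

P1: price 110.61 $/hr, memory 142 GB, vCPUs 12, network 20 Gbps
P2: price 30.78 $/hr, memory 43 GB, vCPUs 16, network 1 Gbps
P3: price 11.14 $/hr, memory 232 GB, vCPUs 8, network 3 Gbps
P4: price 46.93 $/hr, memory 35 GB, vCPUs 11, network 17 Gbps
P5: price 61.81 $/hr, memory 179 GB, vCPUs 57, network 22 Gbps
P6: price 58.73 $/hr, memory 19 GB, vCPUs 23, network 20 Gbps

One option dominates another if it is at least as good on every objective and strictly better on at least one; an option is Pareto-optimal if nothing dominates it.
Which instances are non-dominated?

P2, P3, P4, P5, P6

P1: dominated by P5 (price 61.81≤110.61, memory 179≥142, vCPUs 57≥12, network 22≥20).
P2: not dominated.
P3: not dominated (best price).
P4: not dominated.
P5: not dominated (best vCPUs).
P6: not dominated.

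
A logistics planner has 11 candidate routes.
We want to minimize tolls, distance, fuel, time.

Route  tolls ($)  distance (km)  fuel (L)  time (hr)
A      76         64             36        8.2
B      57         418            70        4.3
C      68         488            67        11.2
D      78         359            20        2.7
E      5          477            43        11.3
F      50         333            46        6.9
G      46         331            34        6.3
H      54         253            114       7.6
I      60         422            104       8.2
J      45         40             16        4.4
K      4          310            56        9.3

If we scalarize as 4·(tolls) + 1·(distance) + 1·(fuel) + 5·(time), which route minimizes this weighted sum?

A: 4·76 + 1·64 + 1·36 + 5·8.2 = 445.0
B: 4·57 + 1·418 + 1·70 + 5·4.3 = 737.5
C: 4·68 + 1·488 + 1·67 + 5·11.2 = 883.0
D: 4·78 + 1·359 + 1·20 + 5·2.7 = 704.5
E: 4·5 + 1·477 + 1·43 + 5·11.3 = 596.5
F: 4·50 + 1·333 + 1·46 + 5·6.9 = 613.5
G: 4·46 + 1·331 + 1·34 + 5·6.3 = 580.5
H: 4·54 + 1·253 + 1·114 + 5·7.6 = 621.0
I: 4·60 + 1·422 + 1·104 + 5·8.2 = 807.0
J: 4·45 + 1·40 + 1·16 + 5·4.4 = 258.0
K: 4·4 + 1·310 + 1·56 + 5·9.3 = 428.5
Lowest: J at 258.0.

J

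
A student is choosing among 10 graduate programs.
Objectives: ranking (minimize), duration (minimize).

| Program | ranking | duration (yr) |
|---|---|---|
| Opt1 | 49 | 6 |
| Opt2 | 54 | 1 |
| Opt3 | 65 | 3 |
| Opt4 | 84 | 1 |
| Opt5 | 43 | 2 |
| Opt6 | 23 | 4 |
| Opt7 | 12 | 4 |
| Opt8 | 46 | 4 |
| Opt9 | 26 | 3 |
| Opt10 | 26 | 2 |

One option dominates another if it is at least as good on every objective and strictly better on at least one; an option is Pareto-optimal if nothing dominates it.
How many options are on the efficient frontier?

Opt1: dominated by Opt5 (ranking 43≤49, duration 2≤6).
Opt2: not dominated.
Opt3: dominated by Opt2 (ranking 54≤65, duration 1≤3).
Opt4: dominated by Opt2 (ranking 54≤84, duration 1≤1).
Opt5: dominated by Opt10 (ranking 26≤43, duration 2≤2).
Opt6: dominated by Opt7 (ranking 12≤23, duration 4≤4).
Opt7: not dominated (best ranking).
Opt8: dominated by Opt5 (ranking 43≤46, duration 2≤4).
Opt9: dominated by Opt10 (ranking 26≤26, duration 2≤3).
Opt10: not dominated.
Pareto-optimal: Opt2, Opt7, Opt10 → 3.

3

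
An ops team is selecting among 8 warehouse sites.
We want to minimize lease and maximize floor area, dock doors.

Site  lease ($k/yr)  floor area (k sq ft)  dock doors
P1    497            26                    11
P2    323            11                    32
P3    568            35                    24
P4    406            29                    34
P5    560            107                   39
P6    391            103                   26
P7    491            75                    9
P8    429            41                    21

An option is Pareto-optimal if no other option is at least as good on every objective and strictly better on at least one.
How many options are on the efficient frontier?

P1: dominated by P4 (lease 406≤497, floor area 29≥26, dock doors 34≥11).
P2: not dominated (best lease).
P3: dominated by P5 (lease 560≤568, floor area 107≥35, dock doors 39≥24).
P4: not dominated.
P5: not dominated (best floor area).
P6: not dominated.
P7: dominated by P6 (lease 391≤491, floor area 103≥75, dock doors 26≥9).
P8: dominated by P6 (lease 391≤429, floor area 103≥41, dock doors 26≥21).
Pareto-optimal: P2, P4, P5, P6 → 4.

4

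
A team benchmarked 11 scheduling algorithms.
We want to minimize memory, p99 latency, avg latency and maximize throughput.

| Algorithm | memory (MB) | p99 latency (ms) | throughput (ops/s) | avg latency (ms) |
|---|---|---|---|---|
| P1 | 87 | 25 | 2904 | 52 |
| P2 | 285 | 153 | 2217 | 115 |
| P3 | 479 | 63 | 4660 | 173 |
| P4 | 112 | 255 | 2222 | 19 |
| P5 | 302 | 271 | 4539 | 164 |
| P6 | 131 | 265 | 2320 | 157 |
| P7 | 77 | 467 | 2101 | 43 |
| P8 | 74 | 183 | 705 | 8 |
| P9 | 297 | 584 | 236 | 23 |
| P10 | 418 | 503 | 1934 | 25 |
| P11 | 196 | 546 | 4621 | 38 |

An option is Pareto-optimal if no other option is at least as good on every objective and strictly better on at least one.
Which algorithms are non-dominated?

P1: not dominated (best p99 latency).
P2: dominated by P1 (memory 87≤285, p99 latency 25≤153, throughput 2904≥2217, avg latency 52≤115).
P3: not dominated (best throughput).
P4: not dominated.
P5: not dominated.
P6: dominated by P1 (memory 87≤131, p99 latency 25≤265, throughput 2904≥2320, avg latency 52≤157).
P7: not dominated.
P8: not dominated (best memory).
P9: dominated by P4 (memory 112≤297, p99 latency 255≤584, throughput 2222≥236, avg latency 19≤23).
P10: dominated by P4 (memory 112≤418, p99 latency 255≤503, throughput 2222≥1934, avg latency 19≤25).
P11: not dominated.

P1, P3, P4, P5, P7, P8, P11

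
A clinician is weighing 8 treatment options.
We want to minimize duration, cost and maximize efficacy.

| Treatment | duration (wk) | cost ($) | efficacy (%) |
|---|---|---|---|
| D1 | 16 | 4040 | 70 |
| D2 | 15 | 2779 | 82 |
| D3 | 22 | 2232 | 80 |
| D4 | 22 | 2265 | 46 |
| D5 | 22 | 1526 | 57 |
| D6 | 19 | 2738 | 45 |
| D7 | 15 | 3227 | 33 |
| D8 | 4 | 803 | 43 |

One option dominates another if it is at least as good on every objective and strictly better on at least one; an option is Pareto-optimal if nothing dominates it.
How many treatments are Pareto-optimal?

D1: dominated by D2 (duration 15≤16, cost 2779≤4040, efficacy 82≥70).
D2: not dominated (best efficacy).
D3: not dominated.
D4: dominated by D3 (duration 22≤22, cost 2232≤2265, efficacy 80≥46).
D5: not dominated.
D6: not dominated.
D7: dominated by D2 (duration 15≤15, cost 2779≤3227, efficacy 82≥33).
D8: not dominated (best duration).
Pareto-optimal: D2, D3, D5, D6, D8 → 5.

5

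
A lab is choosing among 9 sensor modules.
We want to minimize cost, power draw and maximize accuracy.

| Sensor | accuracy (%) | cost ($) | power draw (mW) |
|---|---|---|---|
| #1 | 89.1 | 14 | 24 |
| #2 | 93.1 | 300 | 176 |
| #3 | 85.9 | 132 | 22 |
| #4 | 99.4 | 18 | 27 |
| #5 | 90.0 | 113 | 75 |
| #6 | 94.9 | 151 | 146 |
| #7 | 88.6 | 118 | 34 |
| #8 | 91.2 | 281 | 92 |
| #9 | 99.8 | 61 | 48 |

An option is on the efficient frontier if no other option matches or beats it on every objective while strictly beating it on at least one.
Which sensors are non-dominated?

#1, #3, #4, #9

#1: not dominated (best cost).
#2: dominated by #4 (accuracy 99.4≥93.1, cost 18≤300, power draw 27≤176).
#3: not dominated (best power draw).
#4: not dominated.
#5: dominated by #4 (accuracy 99.4≥90.0, cost 18≤113, power draw 27≤75).
#6: dominated by #4 (accuracy 99.4≥94.9, cost 18≤151, power draw 27≤146).
#7: dominated by #1 (accuracy 89.1≥88.6, cost 14≤118, power draw 24≤34).
#8: dominated by #4 (accuracy 99.4≥91.2, cost 18≤281, power draw 27≤92).
#9: not dominated (best accuracy).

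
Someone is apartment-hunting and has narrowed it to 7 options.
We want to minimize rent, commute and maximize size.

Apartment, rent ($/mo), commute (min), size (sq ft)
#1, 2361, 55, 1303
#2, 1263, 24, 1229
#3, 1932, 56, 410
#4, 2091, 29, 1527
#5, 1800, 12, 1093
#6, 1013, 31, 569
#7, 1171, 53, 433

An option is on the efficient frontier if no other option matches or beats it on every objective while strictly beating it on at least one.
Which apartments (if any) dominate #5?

#1: worse on rent (2361 vs 1800).
#2: worse on commute (24 vs 12).
#3: worse on rent (1932 vs 1800).
#4: worse on rent (2091 vs 1800).
#6: worse on commute (31 vs 12).
#7: worse on commute (53 vs 12).
No option dominates #5.

none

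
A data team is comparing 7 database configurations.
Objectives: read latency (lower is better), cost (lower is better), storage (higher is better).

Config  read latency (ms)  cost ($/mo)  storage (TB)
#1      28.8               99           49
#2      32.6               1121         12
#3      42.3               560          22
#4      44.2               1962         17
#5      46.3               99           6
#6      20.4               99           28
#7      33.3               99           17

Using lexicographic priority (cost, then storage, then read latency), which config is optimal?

First minimize cost: best is 99, kept {#1, #5, #6, #7}.
Then maximize storage: best is 49, kept {#1}.

#1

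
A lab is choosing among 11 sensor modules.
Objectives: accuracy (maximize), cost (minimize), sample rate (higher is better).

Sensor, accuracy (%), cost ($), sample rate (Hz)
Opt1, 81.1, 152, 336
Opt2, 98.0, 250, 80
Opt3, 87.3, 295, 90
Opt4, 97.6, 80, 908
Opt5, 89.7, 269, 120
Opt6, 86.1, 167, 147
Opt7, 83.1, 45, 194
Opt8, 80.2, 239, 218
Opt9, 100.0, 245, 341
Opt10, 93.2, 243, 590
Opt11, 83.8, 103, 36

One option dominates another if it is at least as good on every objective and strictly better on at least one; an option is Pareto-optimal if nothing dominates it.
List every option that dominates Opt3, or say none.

Opt4: accuracy 97.6≥87.3, cost 80≤295, sample rate 908≥90 — dominates Opt3.
Opt5: accuracy 89.7≥87.3, cost 269≤295, sample rate 120≥90 — dominates Opt3.
Opt9: accuracy 100.0≥87.3, cost 245≤295, sample rate 341≥90 — dominates Opt3.
Opt10: accuracy 93.2≥87.3, cost 243≤295, sample rate 590≥90 — dominates Opt3.
Others (Opt1, Opt2, Opt6, Opt7, Opt8, Opt11) are each worse than Opt3 on at least one objective.

Opt4, Opt5, Opt9, Opt10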